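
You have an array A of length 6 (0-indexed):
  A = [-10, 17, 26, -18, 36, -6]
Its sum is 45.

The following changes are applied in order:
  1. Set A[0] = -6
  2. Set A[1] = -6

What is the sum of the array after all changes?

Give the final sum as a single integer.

Initial sum: 45
Change 1: A[0] -10 -> -6, delta = 4, sum = 49
Change 2: A[1] 17 -> -6, delta = -23, sum = 26

Answer: 26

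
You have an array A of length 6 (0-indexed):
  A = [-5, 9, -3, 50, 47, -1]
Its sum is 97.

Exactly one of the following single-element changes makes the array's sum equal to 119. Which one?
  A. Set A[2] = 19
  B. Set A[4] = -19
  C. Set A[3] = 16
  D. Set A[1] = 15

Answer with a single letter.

Option A: A[2] -3->19, delta=22, new_sum=97+(22)=119 <-- matches target
Option B: A[4] 47->-19, delta=-66, new_sum=97+(-66)=31
Option C: A[3] 50->16, delta=-34, new_sum=97+(-34)=63
Option D: A[1] 9->15, delta=6, new_sum=97+(6)=103

Answer: A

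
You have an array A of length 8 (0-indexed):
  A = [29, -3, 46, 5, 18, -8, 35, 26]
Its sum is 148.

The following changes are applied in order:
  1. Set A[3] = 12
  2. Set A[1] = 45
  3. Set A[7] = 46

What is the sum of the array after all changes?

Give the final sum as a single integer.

Answer: 223

Derivation:
Initial sum: 148
Change 1: A[3] 5 -> 12, delta = 7, sum = 155
Change 2: A[1] -3 -> 45, delta = 48, sum = 203
Change 3: A[7] 26 -> 46, delta = 20, sum = 223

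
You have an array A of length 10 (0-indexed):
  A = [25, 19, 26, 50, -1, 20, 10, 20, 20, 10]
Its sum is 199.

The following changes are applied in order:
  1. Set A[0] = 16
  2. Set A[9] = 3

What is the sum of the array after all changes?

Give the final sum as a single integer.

Answer: 183

Derivation:
Initial sum: 199
Change 1: A[0] 25 -> 16, delta = -9, sum = 190
Change 2: A[9] 10 -> 3, delta = -7, sum = 183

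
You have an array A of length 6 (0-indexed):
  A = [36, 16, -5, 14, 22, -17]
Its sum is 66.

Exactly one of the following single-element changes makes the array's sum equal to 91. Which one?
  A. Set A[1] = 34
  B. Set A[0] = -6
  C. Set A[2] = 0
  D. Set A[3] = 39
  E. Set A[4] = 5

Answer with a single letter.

Option A: A[1] 16->34, delta=18, new_sum=66+(18)=84
Option B: A[0] 36->-6, delta=-42, new_sum=66+(-42)=24
Option C: A[2] -5->0, delta=5, new_sum=66+(5)=71
Option D: A[3] 14->39, delta=25, new_sum=66+(25)=91 <-- matches target
Option E: A[4] 22->5, delta=-17, new_sum=66+(-17)=49

Answer: D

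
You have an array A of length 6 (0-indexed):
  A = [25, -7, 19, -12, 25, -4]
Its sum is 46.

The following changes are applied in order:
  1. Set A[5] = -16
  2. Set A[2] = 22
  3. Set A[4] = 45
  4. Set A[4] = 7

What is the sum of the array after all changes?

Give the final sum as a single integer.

Answer: 19

Derivation:
Initial sum: 46
Change 1: A[5] -4 -> -16, delta = -12, sum = 34
Change 2: A[2] 19 -> 22, delta = 3, sum = 37
Change 3: A[4] 25 -> 45, delta = 20, sum = 57
Change 4: A[4] 45 -> 7, delta = -38, sum = 19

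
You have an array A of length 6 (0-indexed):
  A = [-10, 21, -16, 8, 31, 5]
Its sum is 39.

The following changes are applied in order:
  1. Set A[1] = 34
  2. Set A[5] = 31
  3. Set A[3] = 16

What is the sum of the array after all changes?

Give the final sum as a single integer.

Answer: 86

Derivation:
Initial sum: 39
Change 1: A[1] 21 -> 34, delta = 13, sum = 52
Change 2: A[5] 5 -> 31, delta = 26, sum = 78
Change 3: A[3] 8 -> 16, delta = 8, sum = 86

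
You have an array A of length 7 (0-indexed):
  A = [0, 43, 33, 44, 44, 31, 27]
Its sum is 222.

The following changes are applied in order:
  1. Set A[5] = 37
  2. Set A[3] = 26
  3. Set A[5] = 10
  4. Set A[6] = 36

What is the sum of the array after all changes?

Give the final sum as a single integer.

Answer: 192

Derivation:
Initial sum: 222
Change 1: A[5] 31 -> 37, delta = 6, sum = 228
Change 2: A[3] 44 -> 26, delta = -18, sum = 210
Change 3: A[5] 37 -> 10, delta = -27, sum = 183
Change 4: A[6] 27 -> 36, delta = 9, sum = 192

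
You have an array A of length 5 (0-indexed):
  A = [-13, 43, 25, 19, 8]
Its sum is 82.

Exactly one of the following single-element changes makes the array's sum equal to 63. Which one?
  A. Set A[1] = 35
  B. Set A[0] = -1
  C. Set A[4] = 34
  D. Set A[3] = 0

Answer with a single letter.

Option A: A[1] 43->35, delta=-8, new_sum=82+(-8)=74
Option B: A[0] -13->-1, delta=12, new_sum=82+(12)=94
Option C: A[4] 8->34, delta=26, new_sum=82+(26)=108
Option D: A[3] 19->0, delta=-19, new_sum=82+(-19)=63 <-- matches target

Answer: D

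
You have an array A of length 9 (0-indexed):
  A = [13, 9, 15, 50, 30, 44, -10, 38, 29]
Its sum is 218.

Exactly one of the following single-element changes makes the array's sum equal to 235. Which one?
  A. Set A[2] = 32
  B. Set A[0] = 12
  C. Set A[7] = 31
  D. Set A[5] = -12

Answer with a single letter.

Answer: A

Derivation:
Option A: A[2] 15->32, delta=17, new_sum=218+(17)=235 <-- matches target
Option B: A[0] 13->12, delta=-1, new_sum=218+(-1)=217
Option C: A[7] 38->31, delta=-7, new_sum=218+(-7)=211
Option D: A[5] 44->-12, delta=-56, new_sum=218+(-56)=162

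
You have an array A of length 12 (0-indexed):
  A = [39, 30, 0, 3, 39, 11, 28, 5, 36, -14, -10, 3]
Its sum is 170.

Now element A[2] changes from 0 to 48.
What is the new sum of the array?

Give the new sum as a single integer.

Old value at index 2: 0
New value at index 2: 48
Delta = 48 - 0 = 48
New sum = old_sum + delta = 170 + (48) = 218

Answer: 218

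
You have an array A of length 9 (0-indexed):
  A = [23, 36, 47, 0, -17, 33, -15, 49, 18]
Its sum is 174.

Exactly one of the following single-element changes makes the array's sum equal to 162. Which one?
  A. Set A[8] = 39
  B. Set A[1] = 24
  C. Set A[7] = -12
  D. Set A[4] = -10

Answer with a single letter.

Answer: B

Derivation:
Option A: A[8] 18->39, delta=21, new_sum=174+(21)=195
Option B: A[1] 36->24, delta=-12, new_sum=174+(-12)=162 <-- matches target
Option C: A[7] 49->-12, delta=-61, new_sum=174+(-61)=113
Option D: A[4] -17->-10, delta=7, new_sum=174+(7)=181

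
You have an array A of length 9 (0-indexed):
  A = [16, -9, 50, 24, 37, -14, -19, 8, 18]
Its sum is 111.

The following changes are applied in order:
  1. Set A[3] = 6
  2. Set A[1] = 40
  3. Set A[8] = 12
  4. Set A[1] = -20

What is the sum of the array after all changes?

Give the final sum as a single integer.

Initial sum: 111
Change 1: A[3] 24 -> 6, delta = -18, sum = 93
Change 2: A[1] -9 -> 40, delta = 49, sum = 142
Change 3: A[8] 18 -> 12, delta = -6, sum = 136
Change 4: A[1] 40 -> -20, delta = -60, sum = 76

Answer: 76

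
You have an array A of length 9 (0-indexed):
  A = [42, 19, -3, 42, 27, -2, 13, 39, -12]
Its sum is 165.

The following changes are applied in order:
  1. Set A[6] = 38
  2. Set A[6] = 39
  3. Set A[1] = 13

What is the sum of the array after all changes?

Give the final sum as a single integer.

Initial sum: 165
Change 1: A[6] 13 -> 38, delta = 25, sum = 190
Change 2: A[6] 38 -> 39, delta = 1, sum = 191
Change 3: A[1] 19 -> 13, delta = -6, sum = 185

Answer: 185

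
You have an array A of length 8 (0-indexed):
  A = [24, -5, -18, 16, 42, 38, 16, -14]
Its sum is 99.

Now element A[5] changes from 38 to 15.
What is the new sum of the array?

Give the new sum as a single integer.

Old value at index 5: 38
New value at index 5: 15
Delta = 15 - 38 = -23
New sum = old_sum + delta = 99 + (-23) = 76

Answer: 76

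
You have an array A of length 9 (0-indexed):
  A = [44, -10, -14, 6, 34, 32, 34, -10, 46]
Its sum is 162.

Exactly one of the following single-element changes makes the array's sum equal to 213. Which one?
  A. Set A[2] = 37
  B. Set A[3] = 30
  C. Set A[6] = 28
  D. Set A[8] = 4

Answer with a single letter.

Option A: A[2] -14->37, delta=51, new_sum=162+(51)=213 <-- matches target
Option B: A[3] 6->30, delta=24, new_sum=162+(24)=186
Option C: A[6] 34->28, delta=-6, new_sum=162+(-6)=156
Option D: A[8] 46->4, delta=-42, new_sum=162+(-42)=120

Answer: A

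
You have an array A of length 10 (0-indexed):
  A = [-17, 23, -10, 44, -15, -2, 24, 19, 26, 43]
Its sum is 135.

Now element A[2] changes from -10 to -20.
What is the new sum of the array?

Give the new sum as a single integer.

Answer: 125

Derivation:
Old value at index 2: -10
New value at index 2: -20
Delta = -20 - -10 = -10
New sum = old_sum + delta = 135 + (-10) = 125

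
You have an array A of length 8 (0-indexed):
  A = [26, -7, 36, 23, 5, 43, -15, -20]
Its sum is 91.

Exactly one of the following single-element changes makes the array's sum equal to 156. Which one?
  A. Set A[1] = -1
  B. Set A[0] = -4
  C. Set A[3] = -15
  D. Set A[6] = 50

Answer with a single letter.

Answer: D

Derivation:
Option A: A[1] -7->-1, delta=6, new_sum=91+(6)=97
Option B: A[0] 26->-4, delta=-30, new_sum=91+(-30)=61
Option C: A[3] 23->-15, delta=-38, new_sum=91+(-38)=53
Option D: A[6] -15->50, delta=65, new_sum=91+(65)=156 <-- matches target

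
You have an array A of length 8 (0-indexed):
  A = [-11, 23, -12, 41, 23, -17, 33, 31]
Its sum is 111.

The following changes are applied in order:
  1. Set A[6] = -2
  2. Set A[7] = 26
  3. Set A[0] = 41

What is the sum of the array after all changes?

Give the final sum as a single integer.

Answer: 123

Derivation:
Initial sum: 111
Change 1: A[6] 33 -> -2, delta = -35, sum = 76
Change 2: A[7] 31 -> 26, delta = -5, sum = 71
Change 3: A[0] -11 -> 41, delta = 52, sum = 123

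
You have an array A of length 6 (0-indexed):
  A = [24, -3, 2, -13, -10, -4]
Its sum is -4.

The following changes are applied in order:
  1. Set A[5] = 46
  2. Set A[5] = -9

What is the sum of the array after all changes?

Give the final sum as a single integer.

Initial sum: -4
Change 1: A[5] -4 -> 46, delta = 50, sum = 46
Change 2: A[5] 46 -> -9, delta = -55, sum = -9

Answer: -9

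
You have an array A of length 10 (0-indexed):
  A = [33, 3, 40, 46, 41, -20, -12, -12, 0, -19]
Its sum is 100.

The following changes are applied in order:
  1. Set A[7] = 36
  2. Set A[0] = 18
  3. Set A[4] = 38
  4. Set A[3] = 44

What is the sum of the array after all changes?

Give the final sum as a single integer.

Answer: 128

Derivation:
Initial sum: 100
Change 1: A[7] -12 -> 36, delta = 48, sum = 148
Change 2: A[0] 33 -> 18, delta = -15, sum = 133
Change 3: A[4] 41 -> 38, delta = -3, sum = 130
Change 4: A[3] 46 -> 44, delta = -2, sum = 128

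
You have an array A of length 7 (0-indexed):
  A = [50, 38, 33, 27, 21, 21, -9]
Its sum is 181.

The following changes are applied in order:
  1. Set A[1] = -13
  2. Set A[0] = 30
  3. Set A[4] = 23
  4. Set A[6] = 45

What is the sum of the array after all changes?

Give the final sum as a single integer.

Answer: 166

Derivation:
Initial sum: 181
Change 1: A[1] 38 -> -13, delta = -51, sum = 130
Change 2: A[0] 50 -> 30, delta = -20, sum = 110
Change 3: A[4] 21 -> 23, delta = 2, sum = 112
Change 4: A[6] -9 -> 45, delta = 54, sum = 166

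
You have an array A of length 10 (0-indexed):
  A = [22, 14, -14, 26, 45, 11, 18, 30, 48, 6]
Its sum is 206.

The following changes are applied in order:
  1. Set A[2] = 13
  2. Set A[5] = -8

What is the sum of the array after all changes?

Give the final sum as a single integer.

Answer: 214

Derivation:
Initial sum: 206
Change 1: A[2] -14 -> 13, delta = 27, sum = 233
Change 2: A[5] 11 -> -8, delta = -19, sum = 214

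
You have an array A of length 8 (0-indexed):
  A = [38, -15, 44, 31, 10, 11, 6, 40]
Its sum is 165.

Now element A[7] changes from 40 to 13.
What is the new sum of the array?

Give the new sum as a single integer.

Answer: 138

Derivation:
Old value at index 7: 40
New value at index 7: 13
Delta = 13 - 40 = -27
New sum = old_sum + delta = 165 + (-27) = 138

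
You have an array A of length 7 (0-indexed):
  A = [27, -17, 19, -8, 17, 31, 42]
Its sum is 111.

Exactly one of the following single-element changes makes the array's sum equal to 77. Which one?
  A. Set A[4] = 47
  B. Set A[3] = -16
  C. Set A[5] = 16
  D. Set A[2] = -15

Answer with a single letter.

Option A: A[4] 17->47, delta=30, new_sum=111+(30)=141
Option B: A[3] -8->-16, delta=-8, new_sum=111+(-8)=103
Option C: A[5] 31->16, delta=-15, new_sum=111+(-15)=96
Option D: A[2] 19->-15, delta=-34, new_sum=111+(-34)=77 <-- matches target

Answer: D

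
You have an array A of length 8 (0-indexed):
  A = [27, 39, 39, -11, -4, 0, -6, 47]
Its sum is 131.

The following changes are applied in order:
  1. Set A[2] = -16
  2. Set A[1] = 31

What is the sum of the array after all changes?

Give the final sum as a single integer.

Answer: 68

Derivation:
Initial sum: 131
Change 1: A[2] 39 -> -16, delta = -55, sum = 76
Change 2: A[1] 39 -> 31, delta = -8, sum = 68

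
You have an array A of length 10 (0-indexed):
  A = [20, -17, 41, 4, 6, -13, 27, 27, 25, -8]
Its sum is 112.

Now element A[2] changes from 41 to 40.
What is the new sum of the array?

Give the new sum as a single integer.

Answer: 111

Derivation:
Old value at index 2: 41
New value at index 2: 40
Delta = 40 - 41 = -1
New sum = old_sum + delta = 112 + (-1) = 111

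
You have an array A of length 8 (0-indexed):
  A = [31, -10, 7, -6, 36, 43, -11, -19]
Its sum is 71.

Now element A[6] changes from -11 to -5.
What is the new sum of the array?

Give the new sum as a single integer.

Old value at index 6: -11
New value at index 6: -5
Delta = -5 - -11 = 6
New sum = old_sum + delta = 71 + (6) = 77

Answer: 77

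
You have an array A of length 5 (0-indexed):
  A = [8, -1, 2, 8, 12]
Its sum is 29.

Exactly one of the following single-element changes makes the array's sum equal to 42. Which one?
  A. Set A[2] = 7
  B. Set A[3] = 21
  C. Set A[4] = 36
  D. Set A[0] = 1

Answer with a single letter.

Option A: A[2] 2->7, delta=5, new_sum=29+(5)=34
Option B: A[3] 8->21, delta=13, new_sum=29+(13)=42 <-- matches target
Option C: A[4] 12->36, delta=24, new_sum=29+(24)=53
Option D: A[0] 8->1, delta=-7, new_sum=29+(-7)=22

Answer: B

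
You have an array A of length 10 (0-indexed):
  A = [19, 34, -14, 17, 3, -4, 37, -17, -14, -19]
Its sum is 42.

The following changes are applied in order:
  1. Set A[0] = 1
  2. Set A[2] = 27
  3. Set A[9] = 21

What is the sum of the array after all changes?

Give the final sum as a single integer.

Initial sum: 42
Change 1: A[0] 19 -> 1, delta = -18, sum = 24
Change 2: A[2] -14 -> 27, delta = 41, sum = 65
Change 3: A[9] -19 -> 21, delta = 40, sum = 105

Answer: 105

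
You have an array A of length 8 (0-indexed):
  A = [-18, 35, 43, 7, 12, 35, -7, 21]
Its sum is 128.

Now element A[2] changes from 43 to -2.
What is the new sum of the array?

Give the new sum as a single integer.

Answer: 83

Derivation:
Old value at index 2: 43
New value at index 2: -2
Delta = -2 - 43 = -45
New sum = old_sum + delta = 128 + (-45) = 83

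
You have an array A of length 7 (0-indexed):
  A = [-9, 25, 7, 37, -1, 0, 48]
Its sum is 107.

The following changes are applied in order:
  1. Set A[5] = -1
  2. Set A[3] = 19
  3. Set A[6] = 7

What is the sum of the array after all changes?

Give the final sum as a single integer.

Initial sum: 107
Change 1: A[5] 0 -> -1, delta = -1, sum = 106
Change 2: A[3] 37 -> 19, delta = -18, sum = 88
Change 3: A[6] 48 -> 7, delta = -41, sum = 47

Answer: 47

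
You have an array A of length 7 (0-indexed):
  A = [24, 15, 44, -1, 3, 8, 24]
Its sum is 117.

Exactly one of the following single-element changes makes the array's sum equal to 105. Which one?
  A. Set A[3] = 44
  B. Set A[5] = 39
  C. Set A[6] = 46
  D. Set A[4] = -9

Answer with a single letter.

Answer: D

Derivation:
Option A: A[3] -1->44, delta=45, new_sum=117+(45)=162
Option B: A[5] 8->39, delta=31, new_sum=117+(31)=148
Option C: A[6] 24->46, delta=22, new_sum=117+(22)=139
Option D: A[4] 3->-9, delta=-12, new_sum=117+(-12)=105 <-- matches target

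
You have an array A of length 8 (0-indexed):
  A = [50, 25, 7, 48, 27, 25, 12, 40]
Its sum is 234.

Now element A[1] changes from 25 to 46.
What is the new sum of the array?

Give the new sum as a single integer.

Answer: 255

Derivation:
Old value at index 1: 25
New value at index 1: 46
Delta = 46 - 25 = 21
New sum = old_sum + delta = 234 + (21) = 255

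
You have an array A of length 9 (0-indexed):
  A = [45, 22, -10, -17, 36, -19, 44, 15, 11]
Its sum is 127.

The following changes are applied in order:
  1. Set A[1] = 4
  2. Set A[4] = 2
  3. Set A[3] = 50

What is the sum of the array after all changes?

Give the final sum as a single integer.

Initial sum: 127
Change 1: A[1] 22 -> 4, delta = -18, sum = 109
Change 2: A[4] 36 -> 2, delta = -34, sum = 75
Change 3: A[3] -17 -> 50, delta = 67, sum = 142

Answer: 142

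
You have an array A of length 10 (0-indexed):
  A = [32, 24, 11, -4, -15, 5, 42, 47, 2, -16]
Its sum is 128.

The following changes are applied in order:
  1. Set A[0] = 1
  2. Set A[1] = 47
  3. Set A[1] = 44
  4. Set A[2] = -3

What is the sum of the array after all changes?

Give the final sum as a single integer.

Answer: 103

Derivation:
Initial sum: 128
Change 1: A[0] 32 -> 1, delta = -31, sum = 97
Change 2: A[1] 24 -> 47, delta = 23, sum = 120
Change 3: A[1] 47 -> 44, delta = -3, sum = 117
Change 4: A[2] 11 -> -3, delta = -14, sum = 103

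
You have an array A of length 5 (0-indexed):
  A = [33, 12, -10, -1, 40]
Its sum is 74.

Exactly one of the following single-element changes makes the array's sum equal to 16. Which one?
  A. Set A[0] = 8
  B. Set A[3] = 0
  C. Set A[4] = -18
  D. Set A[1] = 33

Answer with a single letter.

Answer: C

Derivation:
Option A: A[0] 33->8, delta=-25, new_sum=74+(-25)=49
Option B: A[3] -1->0, delta=1, new_sum=74+(1)=75
Option C: A[4] 40->-18, delta=-58, new_sum=74+(-58)=16 <-- matches target
Option D: A[1] 12->33, delta=21, new_sum=74+(21)=95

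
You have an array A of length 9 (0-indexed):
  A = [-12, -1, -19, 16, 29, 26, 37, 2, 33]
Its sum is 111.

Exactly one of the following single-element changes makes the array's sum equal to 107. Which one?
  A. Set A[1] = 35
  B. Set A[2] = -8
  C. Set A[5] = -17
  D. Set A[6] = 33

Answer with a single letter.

Answer: D

Derivation:
Option A: A[1] -1->35, delta=36, new_sum=111+(36)=147
Option B: A[2] -19->-8, delta=11, new_sum=111+(11)=122
Option C: A[5] 26->-17, delta=-43, new_sum=111+(-43)=68
Option D: A[6] 37->33, delta=-4, new_sum=111+(-4)=107 <-- matches target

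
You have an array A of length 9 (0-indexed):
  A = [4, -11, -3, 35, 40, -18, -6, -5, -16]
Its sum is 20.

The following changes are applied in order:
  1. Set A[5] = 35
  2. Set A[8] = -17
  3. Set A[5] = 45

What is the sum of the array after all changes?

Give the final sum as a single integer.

Answer: 82

Derivation:
Initial sum: 20
Change 1: A[5] -18 -> 35, delta = 53, sum = 73
Change 2: A[8] -16 -> -17, delta = -1, sum = 72
Change 3: A[5] 35 -> 45, delta = 10, sum = 82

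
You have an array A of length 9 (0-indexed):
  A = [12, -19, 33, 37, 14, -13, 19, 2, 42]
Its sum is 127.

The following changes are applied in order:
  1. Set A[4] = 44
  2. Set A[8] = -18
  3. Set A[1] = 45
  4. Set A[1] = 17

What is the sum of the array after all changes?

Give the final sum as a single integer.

Initial sum: 127
Change 1: A[4] 14 -> 44, delta = 30, sum = 157
Change 2: A[8] 42 -> -18, delta = -60, sum = 97
Change 3: A[1] -19 -> 45, delta = 64, sum = 161
Change 4: A[1] 45 -> 17, delta = -28, sum = 133

Answer: 133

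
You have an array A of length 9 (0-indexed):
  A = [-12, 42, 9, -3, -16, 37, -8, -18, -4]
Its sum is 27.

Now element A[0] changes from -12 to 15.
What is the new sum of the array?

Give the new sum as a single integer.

Answer: 54

Derivation:
Old value at index 0: -12
New value at index 0: 15
Delta = 15 - -12 = 27
New sum = old_sum + delta = 27 + (27) = 54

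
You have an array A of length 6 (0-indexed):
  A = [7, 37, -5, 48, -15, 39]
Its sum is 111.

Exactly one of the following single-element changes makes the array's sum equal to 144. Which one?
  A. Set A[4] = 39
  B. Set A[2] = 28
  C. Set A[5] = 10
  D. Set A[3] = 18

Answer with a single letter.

Answer: B

Derivation:
Option A: A[4] -15->39, delta=54, new_sum=111+(54)=165
Option B: A[2] -5->28, delta=33, new_sum=111+(33)=144 <-- matches target
Option C: A[5] 39->10, delta=-29, new_sum=111+(-29)=82
Option D: A[3] 48->18, delta=-30, new_sum=111+(-30)=81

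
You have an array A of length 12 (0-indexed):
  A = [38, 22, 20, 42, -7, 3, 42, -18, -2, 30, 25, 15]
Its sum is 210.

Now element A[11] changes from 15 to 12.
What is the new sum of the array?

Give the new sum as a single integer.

Old value at index 11: 15
New value at index 11: 12
Delta = 12 - 15 = -3
New sum = old_sum + delta = 210 + (-3) = 207

Answer: 207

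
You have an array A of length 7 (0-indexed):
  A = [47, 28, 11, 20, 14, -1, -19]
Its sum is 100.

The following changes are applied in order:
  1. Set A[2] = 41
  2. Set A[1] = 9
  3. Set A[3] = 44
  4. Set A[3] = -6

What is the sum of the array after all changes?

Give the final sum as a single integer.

Answer: 85

Derivation:
Initial sum: 100
Change 1: A[2] 11 -> 41, delta = 30, sum = 130
Change 2: A[1] 28 -> 9, delta = -19, sum = 111
Change 3: A[3] 20 -> 44, delta = 24, sum = 135
Change 4: A[3] 44 -> -6, delta = -50, sum = 85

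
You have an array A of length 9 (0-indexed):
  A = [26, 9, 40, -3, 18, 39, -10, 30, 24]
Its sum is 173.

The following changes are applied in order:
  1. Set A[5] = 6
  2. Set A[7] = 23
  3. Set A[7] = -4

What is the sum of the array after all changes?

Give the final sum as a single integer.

Initial sum: 173
Change 1: A[5] 39 -> 6, delta = -33, sum = 140
Change 2: A[7] 30 -> 23, delta = -7, sum = 133
Change 3: A[7] 23 -> -4, delta = -27, sum = 106

Answer: 106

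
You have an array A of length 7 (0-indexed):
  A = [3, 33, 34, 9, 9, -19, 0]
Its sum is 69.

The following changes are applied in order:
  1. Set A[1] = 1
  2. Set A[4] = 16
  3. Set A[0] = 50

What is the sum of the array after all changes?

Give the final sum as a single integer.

Initial sum: 69
Change 1: A[1] 33 -> 1, delta = -32, sum = 37
Change 2: A[4] 9 -> 16, delta = 7, sum = 44
Change 3: A[0] 3 -> 50, delta = 47, sum = 91

Answer: 91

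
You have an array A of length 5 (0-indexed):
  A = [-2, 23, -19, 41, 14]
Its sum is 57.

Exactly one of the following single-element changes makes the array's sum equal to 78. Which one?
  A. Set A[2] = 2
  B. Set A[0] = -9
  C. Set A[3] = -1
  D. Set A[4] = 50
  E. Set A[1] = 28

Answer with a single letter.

Option A: A[2] -19->2, delta=21, new_sum=57+(21)=78 <-- matches target
Option B: A[0] -2->-9, delta=-7, new_sum=57+(-7)=50
Option C: A[3] 41->-1, delta=-42, new_sum=57+(-42)=15
Option D: A[4] 14->50, delta=36, new_sum=57+(36)=93
Option E: A[1] 23->28, delta=5, new_sum=57+(5)=62

Answer: A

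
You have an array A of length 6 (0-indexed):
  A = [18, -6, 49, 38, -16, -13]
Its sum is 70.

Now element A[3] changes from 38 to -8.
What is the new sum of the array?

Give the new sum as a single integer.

Answer: 24

Derivation:
Old value at index 3: 38
New value at index 3: -8
Delta = -8 - 38 = -46
New sum = old_sum + delta = 70 + (-46) = 24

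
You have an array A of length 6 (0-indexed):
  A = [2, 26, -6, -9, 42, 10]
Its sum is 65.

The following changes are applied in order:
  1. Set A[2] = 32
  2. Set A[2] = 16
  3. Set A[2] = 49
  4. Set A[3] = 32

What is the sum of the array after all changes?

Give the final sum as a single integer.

Answer: 161

Derivation:
Initial sum: 65
Change 1: A[2] -6 -> 32, delta = 38, sum = 103
Change 2: A[2] 32 -> 16, delta = -16, sum = 87
Change 3: A[2] 16 -> 49, delta = 33, sum = 120
Change 4: A[3] -9 -> 32, delta = 41, sum = 161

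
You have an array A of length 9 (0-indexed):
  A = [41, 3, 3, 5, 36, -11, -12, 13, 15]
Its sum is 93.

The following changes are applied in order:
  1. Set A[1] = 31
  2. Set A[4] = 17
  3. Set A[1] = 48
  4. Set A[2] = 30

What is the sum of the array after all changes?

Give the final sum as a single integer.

Initial sum: 93
Change 1: A[1] 3 -> 31, delta = 28, sum = 121
Change 2: A[4] 36 -> 17, delta = -19, sum = 102
Change 3: A[1] 31 -> 48, delta = 17, sum = 119
Change 4: A[2] 3 -> 30, delta = 27, sum = 146

Answer: 146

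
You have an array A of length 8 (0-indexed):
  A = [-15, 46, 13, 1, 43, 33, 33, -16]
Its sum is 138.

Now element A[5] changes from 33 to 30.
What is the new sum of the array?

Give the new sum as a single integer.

Old value at index 5: 33
New value at index 5: 30
Delta = 30 - 33 = -3
New sum = old_sum + delta = 138 + (-3) = 135

Answer: 135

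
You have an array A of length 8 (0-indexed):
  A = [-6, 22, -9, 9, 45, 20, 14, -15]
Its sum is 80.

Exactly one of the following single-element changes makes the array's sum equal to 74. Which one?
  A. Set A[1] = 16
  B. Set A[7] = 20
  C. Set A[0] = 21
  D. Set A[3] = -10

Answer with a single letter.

Answer: A

Derivation:
Option A: A[1] 22->16, delta=-6, new_sum=80+(-6)=74 <-- matches target
Option B: A[7] -15->20, delta=35, new_sum=80+(35)=115
Option C: A[0] -6->21, delta=27, new_sum=80+(27)=107
Option D: A[3] 9->-10, delta=-19, new_sum=80+(-19)=61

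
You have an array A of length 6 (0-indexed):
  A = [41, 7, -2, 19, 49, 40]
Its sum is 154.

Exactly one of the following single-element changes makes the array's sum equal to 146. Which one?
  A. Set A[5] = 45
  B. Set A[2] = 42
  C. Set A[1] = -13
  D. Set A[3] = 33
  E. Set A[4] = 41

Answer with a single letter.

Answer: E

Derivation:
Option A: A[5] 40->45, delta=5, new_sum=154+(5)=159
Option B: A[2] -2->42, delta=44, new_sum=154+(44)=198
Option C: A[1] 7->-13, delta=-20, new_sum=154+(-20)=134
Option D: A[3] 19->33, delta=14, new_sum=154+(14)=168
Option E: A[4] 49->41, delta=-8, new_sum=154+(-8)=146 <-- matches target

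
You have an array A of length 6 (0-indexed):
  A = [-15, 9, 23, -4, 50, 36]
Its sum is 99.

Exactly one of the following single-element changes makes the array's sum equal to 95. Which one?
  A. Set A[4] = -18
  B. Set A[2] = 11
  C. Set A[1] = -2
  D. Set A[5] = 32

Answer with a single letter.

Option A: A[4] 50->-18, delta=-68, new_sum=99+(-68)=31
Option B: A[2] 23->11, delta=-12, new_sum=99+(-12)=87
Option C: A[1] 9->-2, delta=-11, new_sum=99+(-11)=88
Option D: A[5] 36->32, delta=-4, new_sum=99+(-4)=95 <-- matches target

Answer: D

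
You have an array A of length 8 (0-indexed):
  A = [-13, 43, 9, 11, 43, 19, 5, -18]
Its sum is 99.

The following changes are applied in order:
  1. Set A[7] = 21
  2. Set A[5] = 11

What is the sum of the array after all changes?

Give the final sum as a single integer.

Answer: 130

Derivation:
Initial sum: 99
Change 1: A[7] -18 -> 21, delta = 39, sum = 138
Change 2: A[5] 19 -> 11, delta = -8, sum = 130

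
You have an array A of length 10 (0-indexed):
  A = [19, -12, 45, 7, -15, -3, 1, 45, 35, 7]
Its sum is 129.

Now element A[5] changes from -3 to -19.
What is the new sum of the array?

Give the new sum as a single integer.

Answer: 113

Derivation:
Old value at index 5: -3
New value at index 5: -19
Delta = -19 - -3 = -16
New sum = old_sum + delta = 129 + (-16) = 113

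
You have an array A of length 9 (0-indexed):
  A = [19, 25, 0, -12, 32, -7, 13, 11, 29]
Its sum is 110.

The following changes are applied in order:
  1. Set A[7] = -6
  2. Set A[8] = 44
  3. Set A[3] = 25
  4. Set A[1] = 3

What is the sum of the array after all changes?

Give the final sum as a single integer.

Answer: 123

Derivation:
Initial sum: 110
Change 1: A[7] 11 -> -6, delta = -17, sum = 93
Change 2: A[8] 29 -> 44, delta = 15, sum = 108
Change 3: A[3] -12 -> 25, delta = 37, sum = 145
Change 4: A[1] 25 -> 3, delta = -22, sum = 123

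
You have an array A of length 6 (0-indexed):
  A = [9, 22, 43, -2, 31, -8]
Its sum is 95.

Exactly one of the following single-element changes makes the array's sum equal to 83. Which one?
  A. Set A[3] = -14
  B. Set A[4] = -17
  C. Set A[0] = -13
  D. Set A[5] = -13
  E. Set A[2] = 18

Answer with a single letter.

Answer: A

Derivation:
Option A: A[3] -2->-14, delta=-12, new_sum=95+(-12)=83 <-- matches target
Option B: A[4] 31->-17, delta=-48, new_sum=95+(-48)=47
Option C: A[0] 9->-13, delta=-22, new_sum=95+(-22)=73
Option D: A[5] -8->-13, delta=-5, new_sum=95+(-5)=90
Option E: A[2] 43->18, delta=-25, new_sum=95+(-25)=70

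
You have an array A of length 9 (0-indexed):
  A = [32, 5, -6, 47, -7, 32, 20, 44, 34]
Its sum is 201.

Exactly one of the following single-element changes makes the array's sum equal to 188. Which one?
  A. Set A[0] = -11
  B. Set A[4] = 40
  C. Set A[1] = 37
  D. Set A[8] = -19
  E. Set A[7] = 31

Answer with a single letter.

Option A: A[0] 32->-11, delta=-43, new_sum=201+(-43)=158
Option B: A[4] -7->40, delta=47, new_sum=201+(47)=248
Option C: A[1] 5->37, delta=32, new_sum=201+(32)=233
Option D: A[8] 34->-19, delta=-53, new_sum=201+(-53)=148
Option E: A[7] 44->31, delta=-13, new_sum=201+(-13)=188 <-- matches target

Answer: E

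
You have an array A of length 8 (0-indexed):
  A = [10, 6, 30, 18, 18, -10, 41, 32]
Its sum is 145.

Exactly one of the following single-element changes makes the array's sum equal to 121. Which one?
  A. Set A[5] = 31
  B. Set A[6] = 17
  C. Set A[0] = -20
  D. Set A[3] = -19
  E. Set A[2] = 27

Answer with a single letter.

Option A: A[5] -10->31, delta=41, new_sum=145+(41)=186
Option B: A[6] 41->17, delta=-24, new_sum=145+(-24)=121 <-- matches target
Option C: A[0] 10->-20, delta=-30, new_sum=145+(-30)=115
Option D: A[3] 18->-19, delta=-37, new_sum=145+(-37)=108
Option E: A[2] 30->27, delta=-3, new_sum=145+(-3)=142

Answer: B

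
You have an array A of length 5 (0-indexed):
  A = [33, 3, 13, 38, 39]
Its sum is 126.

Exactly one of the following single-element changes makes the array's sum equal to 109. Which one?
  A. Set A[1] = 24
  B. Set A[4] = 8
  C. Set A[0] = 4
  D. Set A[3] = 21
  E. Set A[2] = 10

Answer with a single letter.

Option A: A[1] 3->24, delta=21, new_sum=126+(21)=147
Option B: A[4] 39->8, delta=-31, new_sum=126+(-31)=95
Option C: A[0] 33->4, delta=-29, new_sum=126+(-29)=97
Option D: A[3] 38->21, delta=-17, new_sum=126+(-17)=109 <-- matches target
Option E: A[2] 13->10, delta=-3, new_sum=126+(-3)=123

Answer: D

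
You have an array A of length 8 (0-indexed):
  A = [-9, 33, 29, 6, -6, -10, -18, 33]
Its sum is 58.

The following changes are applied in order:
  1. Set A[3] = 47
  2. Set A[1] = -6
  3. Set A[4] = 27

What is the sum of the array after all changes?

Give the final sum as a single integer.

Answer: 93

Derivation:
Initial sum: 58
Change 1: A[3] 6 -> 47, delta = 41, sum = 99
Change 2: A[1] 33 -> -6, delta = -39, sum = 60
Change 3: A[4] -6 -> 27, delta = 33, sum = 93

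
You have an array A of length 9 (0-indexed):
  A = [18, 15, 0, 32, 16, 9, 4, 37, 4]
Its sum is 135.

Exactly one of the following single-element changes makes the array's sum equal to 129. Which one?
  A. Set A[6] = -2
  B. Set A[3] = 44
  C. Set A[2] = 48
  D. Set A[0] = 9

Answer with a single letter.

Option A: A[6] 4->-2, delta=-6, new_sum=135+(-6)=129 <-- matches target
Option B: A[3] 32->44, delta=12, new_sum=135+(12)=147
Option C: A[2] 0->48, delta=48, new_sum=135+(48)=183
Option D: A[0] 18->9, delta=-9, new_sum=135+(-9)=126

Answer: A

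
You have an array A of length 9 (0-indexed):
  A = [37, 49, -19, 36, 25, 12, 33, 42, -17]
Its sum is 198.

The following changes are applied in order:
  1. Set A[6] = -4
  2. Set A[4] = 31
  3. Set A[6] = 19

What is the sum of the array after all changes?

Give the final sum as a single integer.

Initial sum: 198
Change 1: A[6] 33 -> -4, delta = -37, sum = 161
Change 2: A[4] 25 -> 31, delta = 6, sum = 167
Change 3: A[6] -4 -> 19, delta = 23, sum = 190

Answer: 190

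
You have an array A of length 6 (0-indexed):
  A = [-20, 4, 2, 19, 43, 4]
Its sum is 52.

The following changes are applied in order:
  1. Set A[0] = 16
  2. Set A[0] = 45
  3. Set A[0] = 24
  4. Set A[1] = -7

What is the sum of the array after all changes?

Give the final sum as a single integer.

Answer: 85

Derivation:
Initial sum: 52
Change 1: A[0] -20 -> 16, delta = 36, sum = 88
Change 2: A[0] 16 -> 45, delta = 29, sum = 117
Change 3: A[0] 45 -> 24, delta = -21, sum = 96
Change 4: A[1] 4 -> -7, delta = -11, sum = 85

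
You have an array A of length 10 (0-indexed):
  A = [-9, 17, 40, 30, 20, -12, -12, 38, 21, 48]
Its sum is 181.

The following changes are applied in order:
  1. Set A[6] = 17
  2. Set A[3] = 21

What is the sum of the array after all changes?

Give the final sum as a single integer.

Answer: 201

Derivation:
Initial sum: 181
Change 1: A[6] -12 -> 17, delta = 29, sum = 210
Change 2: A[3] 30 -> 21, delta = -9, sum = 201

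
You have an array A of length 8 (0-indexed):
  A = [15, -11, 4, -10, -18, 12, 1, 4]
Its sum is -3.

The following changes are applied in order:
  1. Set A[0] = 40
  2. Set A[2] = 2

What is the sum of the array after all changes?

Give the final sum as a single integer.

Answer: 20

Derivation:
Initial sum: -3
Change 1: A[0] 15 -> 40, delta = 25, sum = 22
Change 2: A[2] 4 -> 2, delta = -2, sum = 20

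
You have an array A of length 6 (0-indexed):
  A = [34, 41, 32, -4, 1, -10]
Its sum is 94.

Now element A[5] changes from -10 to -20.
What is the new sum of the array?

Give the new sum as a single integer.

Answer: 84

Derivation:
Old value at index 5: -10
New value at index 5: -20
Delta = -20 - -10 = -10
New sum = old_sum + delta = 94 + (-10) = 84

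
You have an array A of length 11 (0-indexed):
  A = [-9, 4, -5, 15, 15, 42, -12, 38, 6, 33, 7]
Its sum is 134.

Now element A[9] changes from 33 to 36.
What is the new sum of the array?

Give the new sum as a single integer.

Old value at index 9: 33
New value at index 9: 36
Delta = 36 - 33 = 3
New sum = old_sum + delta = 134 + (3) = 137

Answer: 137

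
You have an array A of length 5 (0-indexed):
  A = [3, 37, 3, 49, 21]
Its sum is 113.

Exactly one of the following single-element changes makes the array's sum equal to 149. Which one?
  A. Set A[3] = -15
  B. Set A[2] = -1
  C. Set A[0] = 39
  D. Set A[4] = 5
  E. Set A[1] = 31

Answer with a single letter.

Option A: A[3] 49->-15, delta=-64, new_sum=113+(-64)=49
Option B: A[2] 3->-1, delta=-4, new_sum=113+(-4)=109
Option C: A[0] 3->39, delta=36, new_sum=113+(36)=149 <-- matches target
Option D: A[4] 21->5, delta=-16, new_sum=113+(-16)=97
Option E: A[1] 37->31, delta=-6, new_sum=113+(-6)=107

Answer: C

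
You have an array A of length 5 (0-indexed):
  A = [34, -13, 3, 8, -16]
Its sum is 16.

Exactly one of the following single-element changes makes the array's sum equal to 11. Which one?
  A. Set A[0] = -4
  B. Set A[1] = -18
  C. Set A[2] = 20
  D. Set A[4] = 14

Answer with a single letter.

Answer: B

Derivation:
Option A: A[0] 34->-4, delta=-38, new_sum=16+(-38)=-22
Option B: A[1] -13->-18, delta=-5, new_sum=16+(-5)=11 <-- matches target
Option C: A[2] 3->20, delta=17, new_sum=16+(17)=33
Option D: A[4] -16->14, delta=30, new_sum=16+(30)=46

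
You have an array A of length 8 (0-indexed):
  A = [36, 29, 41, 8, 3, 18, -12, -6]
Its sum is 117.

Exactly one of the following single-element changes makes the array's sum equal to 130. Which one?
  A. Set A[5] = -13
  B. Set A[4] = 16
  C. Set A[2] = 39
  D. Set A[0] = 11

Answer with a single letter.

Option A: A[5] 18->-13, delta=-31, new_sum=117+(-31)=86
Option B: A[4] 3->16, delta=13, new_sum=117+(13)=130 <-- matches target
Option C: A[2] 41->39, delta=-2, new_sum=117+(-2)=115
Option D: A[0] 36->11, delta=-25, new_sum=117+(-25)=92

Answer: B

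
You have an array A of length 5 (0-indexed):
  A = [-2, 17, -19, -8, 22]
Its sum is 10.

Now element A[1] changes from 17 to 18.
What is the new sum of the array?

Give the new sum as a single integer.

Answer: 11

Derivation:
Old value at index 1: 17
New value at index 1: 18
Delta = 18 - 17 = 1
New sum = old_sum + delta = 10 + (1) = 11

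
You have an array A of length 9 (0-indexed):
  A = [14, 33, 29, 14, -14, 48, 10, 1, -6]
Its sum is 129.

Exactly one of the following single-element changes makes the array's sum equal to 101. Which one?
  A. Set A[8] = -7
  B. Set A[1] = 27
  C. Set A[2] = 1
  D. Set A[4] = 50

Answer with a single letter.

Option A: A[8] -6->-7, delta=-1, new_sum=129+(-1)=128
Option B: A[1] 33->27, delta=-6, new_sum=129+(-6)=123
Option C: A[2] 29->1, delta=-28, new_sum=129+(-28)=101 <-- matches target
Option D: A[4] -14->50, delta=64, new_sum=129+(64)=193

Answer: C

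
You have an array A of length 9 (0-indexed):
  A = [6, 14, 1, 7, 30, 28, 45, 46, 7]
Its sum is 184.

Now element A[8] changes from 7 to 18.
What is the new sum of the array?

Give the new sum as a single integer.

Old value at index 8: 7
New value at index 8: 18
Delta = 18 - 7 = 11
New sum = old_sum + delta = 184 + (11) = 195

Answer: 195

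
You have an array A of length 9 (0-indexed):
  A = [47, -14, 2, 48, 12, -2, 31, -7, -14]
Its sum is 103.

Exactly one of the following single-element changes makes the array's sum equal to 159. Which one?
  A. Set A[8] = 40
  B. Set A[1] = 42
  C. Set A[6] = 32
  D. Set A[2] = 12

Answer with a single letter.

Option A: A[8] -14->40, delta=54, new_sum=103+(54)=157
Option B: A[1] -14->42, delta=56, new_sum=103+(56)=159 <-- matches target
Option C: A[6] 31->32, delta=1, new_sum=103+(1)=104
Option D: A[2] 2->12, delta=10, new_sum=103+(10)=113

Answer: B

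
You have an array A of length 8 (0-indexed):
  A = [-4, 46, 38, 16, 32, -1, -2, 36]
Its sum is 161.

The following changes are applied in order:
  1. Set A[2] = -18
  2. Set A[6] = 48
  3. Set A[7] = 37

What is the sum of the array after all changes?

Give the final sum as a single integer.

Initial sum: 161
Change 1: A[2] 38 -> -18, delta = -56, sum = 105
Change 2: A[6] -2 -> 48, delta = 50, sum = 155
Change 3: A[7] 36 -> 37, delta = 1, sum = 156

Answer: 156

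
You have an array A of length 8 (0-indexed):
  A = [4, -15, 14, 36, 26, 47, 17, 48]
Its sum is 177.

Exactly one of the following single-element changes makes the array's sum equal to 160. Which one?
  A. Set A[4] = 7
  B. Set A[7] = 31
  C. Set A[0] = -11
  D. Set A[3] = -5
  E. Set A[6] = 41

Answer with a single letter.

Answer: B

Derivation:
Option A: A[4] 26->7, delta=-19, new_sum=177+(-19)=158
Option B: A[7] 48->31, delta=-17, new_sum=177+(-17)=160 <-- matches target
Option C: A[0] 4->-11, delta=-15, new_sum=177+(-15)=162
Option D: A[3] 36->-5, delta=-41, new_sum=177+(-41)=136
Option E: A[6] 17->41, delta=24, new_sum=177+(24)=201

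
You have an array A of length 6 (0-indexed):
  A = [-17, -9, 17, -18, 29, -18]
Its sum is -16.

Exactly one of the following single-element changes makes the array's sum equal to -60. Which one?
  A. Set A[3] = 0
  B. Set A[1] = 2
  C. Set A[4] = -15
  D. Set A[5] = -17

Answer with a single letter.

Answer: C

Derivation:
Option A: A[3] -18->0, delta=18, new_sum=-16+(18)=2
Option B: A[1] -9->2, delta=11, new_sum=-16+(11)=-5
Option C: A[4] 29->-15, delta=-44, new_sum=-16+(-44)=-60 <-- matches target
Option D: A[5] -18->-17, delta=1, new_sum=-16+(1)=-15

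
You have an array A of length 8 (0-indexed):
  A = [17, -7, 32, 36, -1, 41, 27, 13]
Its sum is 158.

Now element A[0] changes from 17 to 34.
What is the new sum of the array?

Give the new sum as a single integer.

Old value at index 0: 17
New value at index 0: 34
Delta = 34 - 17 = 17
New sum = old_sum + delta = 158 + (17) = 175

Answer: 175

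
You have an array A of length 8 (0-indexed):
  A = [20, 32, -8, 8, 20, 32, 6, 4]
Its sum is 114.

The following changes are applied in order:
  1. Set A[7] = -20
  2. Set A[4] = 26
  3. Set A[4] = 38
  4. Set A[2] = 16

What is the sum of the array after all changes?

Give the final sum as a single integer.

Initial sum: 114
Change 1: A[7] 4 -> -20, delta = -24, sum = 90
Change 2: A[4] 20 -> 26, delta = 6, sum = 96
Change 3: A[4] 26 -> 38, delta = 12, sum = 108
Change 4: A[2] -8 -> 16, delta = 24, sum = 132

Answer: 132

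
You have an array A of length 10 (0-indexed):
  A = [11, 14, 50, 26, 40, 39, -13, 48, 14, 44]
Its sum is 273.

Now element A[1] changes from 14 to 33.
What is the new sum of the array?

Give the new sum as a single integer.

Answer: 292

Derivation:
Old value at index 1: 14
New value at index 1: 33
Delta = 33 - 14 = 19
New sum = old_sum + delta = 273 + (19) = 292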